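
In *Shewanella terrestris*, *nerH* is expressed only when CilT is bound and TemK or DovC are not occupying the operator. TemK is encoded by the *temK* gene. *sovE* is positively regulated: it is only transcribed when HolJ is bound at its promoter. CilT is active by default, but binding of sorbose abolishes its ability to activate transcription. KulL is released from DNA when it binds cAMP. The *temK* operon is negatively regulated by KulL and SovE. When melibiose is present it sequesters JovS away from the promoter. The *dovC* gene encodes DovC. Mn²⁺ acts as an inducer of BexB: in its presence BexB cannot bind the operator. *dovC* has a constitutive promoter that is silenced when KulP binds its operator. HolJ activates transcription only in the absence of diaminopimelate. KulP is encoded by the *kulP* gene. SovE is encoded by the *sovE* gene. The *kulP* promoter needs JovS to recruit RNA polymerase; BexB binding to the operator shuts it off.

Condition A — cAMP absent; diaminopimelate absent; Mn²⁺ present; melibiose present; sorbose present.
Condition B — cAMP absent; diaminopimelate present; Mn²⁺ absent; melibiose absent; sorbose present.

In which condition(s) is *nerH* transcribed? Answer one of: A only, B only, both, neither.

neither

Condition A:
cAMP is absent, so KulL is active.
Diaminopimelate is absent, so HolJ is active.
No repressor is bound and HolJ is active, so *sovE* is transcribed.
So SovE is produced and active.
With repressor KulL bound, *temK* is not transcribed.
So TemK is not produced.
Mn²⁺ is present, so BexB is inactive.
Melibiose is present, so JovS is inactive.
Required activator JovS is absent, so *kulP* is not transcribed.
So KulP is not produced.
With no repressor bound, *dovC* is transcribed.
So DovC is produced and active.
Sorbose is present, so CilT is inactive.
With repressor DovC bound, *nerH* is not transcribed.
→ *nerH* is OFF in A.
Condition B:
cAMP is absent, so KulL is active.
Diaminopimelate is present, so HolJ is inactive.
Required activator HolJ is absent, so *sovE* is not transcribed.
So SovE is not produced.
With repressor KulL bound, *temK* is not transcribed.
So TemK is not produced.
Mn²⁺ is absent, so BexB is active.
Melibiose is absent, so JovS is active.
With repressor BexB bound, *kulP* is not transcribed.
So KulP is not produced.
With no repressor bound, *dovC* is transcribed.
So DovC is produced and active.
Sorbose is present, so CilT is inactive.
With repressor DovC bound, *nerH* is not transcribed.
→ *nerH* is OFF in B.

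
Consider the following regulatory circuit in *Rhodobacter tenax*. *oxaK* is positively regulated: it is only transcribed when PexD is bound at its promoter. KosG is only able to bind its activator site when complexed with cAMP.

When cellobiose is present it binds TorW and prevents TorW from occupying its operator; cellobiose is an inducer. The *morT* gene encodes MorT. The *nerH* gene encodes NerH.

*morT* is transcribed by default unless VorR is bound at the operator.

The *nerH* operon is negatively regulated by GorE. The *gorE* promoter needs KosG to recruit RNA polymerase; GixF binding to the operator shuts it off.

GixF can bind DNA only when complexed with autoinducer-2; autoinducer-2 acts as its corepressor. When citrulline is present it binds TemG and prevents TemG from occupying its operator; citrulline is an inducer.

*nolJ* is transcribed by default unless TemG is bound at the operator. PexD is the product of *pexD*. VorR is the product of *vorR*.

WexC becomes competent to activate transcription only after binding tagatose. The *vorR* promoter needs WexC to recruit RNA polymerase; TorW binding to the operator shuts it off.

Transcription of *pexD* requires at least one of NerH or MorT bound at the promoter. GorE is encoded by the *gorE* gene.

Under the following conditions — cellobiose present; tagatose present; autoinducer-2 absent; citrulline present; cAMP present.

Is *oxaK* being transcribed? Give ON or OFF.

OFF

Autoinducer-2 is absent, so GixF is inactive.
cAMP is present, so KosG is active.
No repressor is bound and KosG is active, so *gorE* is transcribed.
So GorE is produced and active.
With repressor GorE bound, *nerH* is not transcribed.
So NerH is not produced.
Tagatose is present, so WexC is active.
Cellobiose is present, so TorW is inactive.
No repressor is bound and WexC is active, so *vorR* is transcribed.
So VorR is produced and active.
With repressor VorR bound, *morT* is not transcribed.
So MorT is not produced.
No activator is available at the *pexD* promoter, so *pexD* is not transcribed.
So PexD is not produced.
Required activator PexD is absent, so *oxaK* is not transcribed.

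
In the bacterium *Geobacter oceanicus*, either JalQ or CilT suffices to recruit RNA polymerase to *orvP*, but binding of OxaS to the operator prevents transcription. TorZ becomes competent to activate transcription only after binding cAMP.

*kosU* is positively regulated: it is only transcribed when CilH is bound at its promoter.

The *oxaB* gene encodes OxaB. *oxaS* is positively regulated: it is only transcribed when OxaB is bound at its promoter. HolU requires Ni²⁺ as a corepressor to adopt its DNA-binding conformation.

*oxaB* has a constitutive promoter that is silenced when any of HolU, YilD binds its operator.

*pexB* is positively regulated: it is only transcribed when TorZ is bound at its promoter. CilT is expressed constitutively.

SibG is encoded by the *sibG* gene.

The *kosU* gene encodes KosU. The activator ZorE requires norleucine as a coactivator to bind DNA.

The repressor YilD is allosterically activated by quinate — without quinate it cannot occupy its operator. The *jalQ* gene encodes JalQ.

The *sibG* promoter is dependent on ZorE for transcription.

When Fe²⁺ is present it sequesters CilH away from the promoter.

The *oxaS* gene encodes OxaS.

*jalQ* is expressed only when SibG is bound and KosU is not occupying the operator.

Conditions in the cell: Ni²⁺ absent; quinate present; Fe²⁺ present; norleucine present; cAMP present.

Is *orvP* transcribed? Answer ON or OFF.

Norleucine is present, so ZorE is active.
No repressor is bound and ZorE is active, so *sibG* is transcribed.
So SibG is produced and active.
Fe²⁺ is present, so CilH is inactive.
Required activator CilH is absent, so *kosU* is not transcribed.
So KosU is not produced.
No repressor is bound and SibG is active, so *jalQ* is transcribed.
So JalQ is produced and active.
Ni²⁺ is absent, so HolU is inactive.
Quinate is present, so YilD is active.
With repressor YilD bound, *oxaB* is not transcribed.
So OxaB is not produced.
Required activator OxaB is absent, so *oxaS* is not transcribed.
So OxaS is not produced.
CilT is produced constitutively and is active.
Activator JalQ is present, so *orvP* is transcribed.

ON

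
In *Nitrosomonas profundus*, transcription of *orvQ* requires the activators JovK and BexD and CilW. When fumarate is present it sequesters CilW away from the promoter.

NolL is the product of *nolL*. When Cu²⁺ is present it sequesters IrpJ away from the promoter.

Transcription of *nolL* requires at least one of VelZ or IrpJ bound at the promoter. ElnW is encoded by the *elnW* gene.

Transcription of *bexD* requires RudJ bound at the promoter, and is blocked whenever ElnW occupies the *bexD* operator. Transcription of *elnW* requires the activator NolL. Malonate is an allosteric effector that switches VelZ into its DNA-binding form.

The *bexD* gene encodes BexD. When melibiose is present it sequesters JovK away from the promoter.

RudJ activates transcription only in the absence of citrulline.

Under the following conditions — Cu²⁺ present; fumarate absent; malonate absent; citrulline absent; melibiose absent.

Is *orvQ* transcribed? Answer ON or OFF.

Melibiose is absent, so JovK is active.
Citrulline is absent, so RudJ is active.
Malonate is absent, so VelZ is inactive.
Cu²⁺ is present, so IrpJ is inactive.
No activator is available at the *nolL* promoter, so *nolL* is not transcribed.
So NolL is not produced.
Required activator NolL is absent, so *elnW* is not transcribed.
So ElnW is not produced.
No repressor is bound and RudJ is active, so *bexD* is transcribed.
So BexD is produced and active.
Fumarate is absent, so CilW is active.
No repressor is bound and JovK and BexD and CilW are active, so *orvQ* is transcribed.

ON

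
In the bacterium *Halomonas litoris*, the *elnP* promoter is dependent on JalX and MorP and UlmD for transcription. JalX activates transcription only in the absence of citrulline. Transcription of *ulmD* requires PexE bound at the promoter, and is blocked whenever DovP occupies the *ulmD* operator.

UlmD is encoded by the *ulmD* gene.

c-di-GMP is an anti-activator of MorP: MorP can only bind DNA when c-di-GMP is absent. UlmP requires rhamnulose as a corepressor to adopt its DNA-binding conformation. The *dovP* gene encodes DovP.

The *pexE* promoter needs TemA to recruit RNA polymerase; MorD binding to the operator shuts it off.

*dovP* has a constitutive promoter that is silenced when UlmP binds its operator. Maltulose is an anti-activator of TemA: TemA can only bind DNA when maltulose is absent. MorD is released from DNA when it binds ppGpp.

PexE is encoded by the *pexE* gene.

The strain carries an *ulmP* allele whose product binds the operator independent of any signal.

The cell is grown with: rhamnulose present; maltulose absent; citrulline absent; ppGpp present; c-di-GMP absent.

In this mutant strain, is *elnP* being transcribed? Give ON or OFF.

Citrulline is absent, so JalX is active.
c-di-GMP is absent, so MorP is active.
UlmP is constitutively active in this strain.
With repressor UlmP bound, *dovP* is not transcribed.
So DovP is not produced.
Maltulose is absent, so TemA is active.
ppGpp is present, so MorD is inactive.
No repressor is bound and TemA is active, so *pexE* is transcribed.
So PexE is produced and active.
No repressor is bound and PexE is active, so *ulmD* is transcribed.
So UlmD is produced and active.
No repressor is bound and JalX and MorP and UlmD are active, so *elnP* is transcribed.

ON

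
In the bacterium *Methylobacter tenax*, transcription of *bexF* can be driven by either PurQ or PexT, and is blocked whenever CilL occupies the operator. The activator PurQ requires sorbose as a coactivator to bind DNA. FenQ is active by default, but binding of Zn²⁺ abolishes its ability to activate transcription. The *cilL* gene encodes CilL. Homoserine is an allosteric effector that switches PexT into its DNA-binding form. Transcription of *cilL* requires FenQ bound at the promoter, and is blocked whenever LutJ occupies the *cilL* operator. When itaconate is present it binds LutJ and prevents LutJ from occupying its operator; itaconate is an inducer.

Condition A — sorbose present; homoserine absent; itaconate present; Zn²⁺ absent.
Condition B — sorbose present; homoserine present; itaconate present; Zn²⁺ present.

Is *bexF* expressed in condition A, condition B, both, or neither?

Condition A:
Sorbose is present, so PurQ is active.
Homoserine is absent, so PexT is inactive.
Itaconate is present, so LutJ is inactive.
Zn²⁺ is absent, so FenQ is active.
No repressor is bound and FenQ is active, so *cilL* is transcribed.
So CilL is produced and active.
With repressor CilL bound, *bexF* is not transcribed.
→ *bexF* is OFF in A.
Condition B:
Sorbose is present, so PurQ is active.
Homoserine is present, so PexT is active.
Itaconate is present, so LutJ is inactive.
Zn²⁺ is present, so FenQ is inactive.
Required activator FenQ is absent, so *cilL* is not transcribed.
So CilL is not produced.
Activator PurQ is present, so *bexF* is transcribed.
→ *bexF* is ON in B.

B only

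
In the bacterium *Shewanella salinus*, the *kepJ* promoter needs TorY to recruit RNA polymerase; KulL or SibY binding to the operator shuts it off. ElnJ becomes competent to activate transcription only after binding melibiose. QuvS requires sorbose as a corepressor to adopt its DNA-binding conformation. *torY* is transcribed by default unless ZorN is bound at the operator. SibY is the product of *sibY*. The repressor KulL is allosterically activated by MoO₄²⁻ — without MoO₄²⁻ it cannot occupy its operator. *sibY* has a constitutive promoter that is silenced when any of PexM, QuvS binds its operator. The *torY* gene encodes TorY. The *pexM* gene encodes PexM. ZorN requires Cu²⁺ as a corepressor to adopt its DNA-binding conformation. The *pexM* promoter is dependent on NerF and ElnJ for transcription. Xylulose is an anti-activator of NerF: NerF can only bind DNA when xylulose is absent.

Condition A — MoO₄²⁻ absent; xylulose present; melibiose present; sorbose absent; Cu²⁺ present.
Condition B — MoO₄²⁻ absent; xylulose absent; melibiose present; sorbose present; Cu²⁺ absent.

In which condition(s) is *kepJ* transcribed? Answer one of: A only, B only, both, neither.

B only

Condition A:
MoO₄²⁻ is absent, so KulL is inactive.
Xylulose is present, so NerF is inactive.
Melibiose is present, so ElnJ is active.
Required activator NerF is absent, so *pexM* is not transcribed.
So PexM is not produced.
Sorbose is absent, so QuvS is inactive.
With no repressor bound, *sibY* is transcribed.
So SibY is produced and active.
Cu²⁺ is present, so ZorN is active.
With repressor ZorN bound, *torY* is not transcribed.
So TorY is not produced.
With repressor SibY bound, *kepJ* is not transcribed.
→ *kepJ* is OFF in A.
Condition B:
MoO₄²⁻ is absent, so KulL is inactive.
Xylulose is absent, so NerF is active.
Melibiose is present, so ElnJ is active.
No repressor is bound and NerF and ElnJ are active, so *pexM* is transcribed.
So PexM is produced and active.
Sorbose is present, so QuvS is active.
With repressor PexM bound, *sibY* is not transcribed.
So SibY is not produced.
Cu²⁺ is absent, so ZorN is inactive.
With no repressor bound, *torY* is transcribed.
So TorY is produced and active.
No repressor is bound and TorY is active, so *kepJ* is transcribed.
→ *kepJ* is ON in B.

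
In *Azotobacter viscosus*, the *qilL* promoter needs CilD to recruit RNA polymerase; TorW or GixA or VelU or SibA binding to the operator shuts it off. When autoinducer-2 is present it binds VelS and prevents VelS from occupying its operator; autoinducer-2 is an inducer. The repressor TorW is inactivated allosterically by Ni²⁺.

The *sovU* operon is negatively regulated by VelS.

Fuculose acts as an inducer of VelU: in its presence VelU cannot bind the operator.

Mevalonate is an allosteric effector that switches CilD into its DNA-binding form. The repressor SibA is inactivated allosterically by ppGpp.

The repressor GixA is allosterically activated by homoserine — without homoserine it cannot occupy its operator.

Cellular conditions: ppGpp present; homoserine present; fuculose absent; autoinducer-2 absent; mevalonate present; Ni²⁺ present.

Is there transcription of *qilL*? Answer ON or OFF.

OFF

Ni²⁺ is present, so TorW is inactive.
Mevalonate is present, so CilD is active.
Homoserine is present, so GixA is active.
Fuculose is absent, so VelU is active.
ppGpp is present, so SibA is inactive.
With repressor GixA bound, *qilL* is not transcribed.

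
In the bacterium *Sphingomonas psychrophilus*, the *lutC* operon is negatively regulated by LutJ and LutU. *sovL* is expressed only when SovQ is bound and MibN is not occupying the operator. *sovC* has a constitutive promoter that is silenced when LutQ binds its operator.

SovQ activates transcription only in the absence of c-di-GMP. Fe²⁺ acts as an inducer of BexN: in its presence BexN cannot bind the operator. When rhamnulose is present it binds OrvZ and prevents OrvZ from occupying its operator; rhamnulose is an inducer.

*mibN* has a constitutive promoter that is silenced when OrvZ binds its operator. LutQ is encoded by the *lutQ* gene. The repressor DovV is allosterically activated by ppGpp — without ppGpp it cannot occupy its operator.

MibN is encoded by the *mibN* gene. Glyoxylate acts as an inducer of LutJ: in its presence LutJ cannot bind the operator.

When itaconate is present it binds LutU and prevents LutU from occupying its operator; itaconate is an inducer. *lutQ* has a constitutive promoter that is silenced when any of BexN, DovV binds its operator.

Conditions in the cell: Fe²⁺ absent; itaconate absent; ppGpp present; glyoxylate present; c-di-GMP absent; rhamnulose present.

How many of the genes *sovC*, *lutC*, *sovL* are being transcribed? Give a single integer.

Fe²⁺ is absent, so BexN is active.
ppGpp is present, so DovV is active.
With repressor BexN bound, *lutQ* is not transcribed.
So LutQ is not produced.
With no repressor bound, *sovC* is transcribed.
→ *sovC* is ON.
Glyoxylate is present, so LutJ is inactive.
Itaconate is absent, so LutU is active.
With repressor LutU bound, *lutC* is not transcribed.
→ *lutC* is OFF.
Rhamnulose is present, so OrvZ is inactive.
With no repressor bound, *mibN* is transcribed.
So MibN is produced and active.
c-di-GMP is absent, so SovQ is active.
With repressor MibN bound, *sovL* is not transcribed.
→ *sovL* is OFF.
1 of the 3 genes is transcribed.

1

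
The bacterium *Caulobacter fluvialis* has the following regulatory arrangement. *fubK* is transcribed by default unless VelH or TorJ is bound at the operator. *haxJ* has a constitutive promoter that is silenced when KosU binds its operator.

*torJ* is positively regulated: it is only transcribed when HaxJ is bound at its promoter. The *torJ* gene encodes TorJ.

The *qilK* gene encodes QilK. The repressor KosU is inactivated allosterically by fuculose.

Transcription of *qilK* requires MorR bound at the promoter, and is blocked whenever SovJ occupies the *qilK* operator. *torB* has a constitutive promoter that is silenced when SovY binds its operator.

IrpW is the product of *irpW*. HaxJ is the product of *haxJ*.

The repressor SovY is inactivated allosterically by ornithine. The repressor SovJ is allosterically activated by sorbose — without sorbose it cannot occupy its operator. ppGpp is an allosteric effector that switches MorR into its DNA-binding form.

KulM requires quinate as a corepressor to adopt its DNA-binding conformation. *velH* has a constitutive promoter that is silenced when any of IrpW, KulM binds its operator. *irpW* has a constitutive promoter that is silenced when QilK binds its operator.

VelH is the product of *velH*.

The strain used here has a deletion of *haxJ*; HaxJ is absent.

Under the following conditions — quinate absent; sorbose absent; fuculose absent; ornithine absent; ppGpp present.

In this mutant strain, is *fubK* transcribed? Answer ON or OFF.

Sorbose is absent, so SovJ is inactive.
ppGpp is present, so MorR is active.
No repressor is bound and MorR is active, so *qilK* is transcribed.
So QilK is produced and active.
With repressor QilK bound, *irpW* is not transcribed.
So IrpW is not produced.
Quinate is absent, so KulM is inactive.
With no repressor bound, *velH* is transcribed.
So VelH is produced and active.
HaxJ is non-functional in this strain, so it has no effect.
Required activator HaxJ is absent, so *torJ* is not transcribed.
So TorJ is not produced.
With repressor VelH bound, *fubK* is not transcribed.

OFF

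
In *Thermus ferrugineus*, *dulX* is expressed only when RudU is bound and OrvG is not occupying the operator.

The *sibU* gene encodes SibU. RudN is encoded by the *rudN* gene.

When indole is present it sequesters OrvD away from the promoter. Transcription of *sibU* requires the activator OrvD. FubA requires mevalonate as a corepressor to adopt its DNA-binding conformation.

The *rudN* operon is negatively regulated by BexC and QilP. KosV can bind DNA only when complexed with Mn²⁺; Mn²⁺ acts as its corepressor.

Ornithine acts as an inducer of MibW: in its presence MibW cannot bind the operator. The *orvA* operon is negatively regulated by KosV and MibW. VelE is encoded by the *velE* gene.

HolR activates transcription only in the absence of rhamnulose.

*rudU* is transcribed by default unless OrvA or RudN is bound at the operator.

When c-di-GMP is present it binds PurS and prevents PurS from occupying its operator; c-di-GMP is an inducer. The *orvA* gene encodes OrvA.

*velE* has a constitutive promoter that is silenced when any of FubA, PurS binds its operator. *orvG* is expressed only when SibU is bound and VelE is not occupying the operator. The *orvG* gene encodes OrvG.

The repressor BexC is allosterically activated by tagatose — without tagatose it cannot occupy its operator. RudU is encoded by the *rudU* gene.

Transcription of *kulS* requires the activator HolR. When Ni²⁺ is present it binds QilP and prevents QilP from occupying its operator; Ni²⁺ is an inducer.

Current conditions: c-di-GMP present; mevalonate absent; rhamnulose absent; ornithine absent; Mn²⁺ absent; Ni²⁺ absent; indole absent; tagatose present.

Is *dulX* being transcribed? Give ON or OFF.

ON

Indole is absent, so OrvD is active.
No repressor is bound and OrvD is active, so *sibU* is transcribed.
So SibU is produced and active.
Mevalonate is absent, so FubA is inactive.
c-di-GMP is present, so PurS is inactive.
With no repressor bound, *velE* is transcribed.
So VelE is produced and active.
With repressor VelE bound, *orvG* is not transcribed.
So OrvG is not produced.
Mn²⁺ is absent, so KosV is inactive.
Ornithine is absent, so MibW is active.
With repressor MibW bound, *orvA* is not transcribed.
So OrvA is not produced.
Tagatose is present, so BexC is active.
Ni²⁺ is absent, so QilP is active.
With repressor BexC bound, *rudN* is not transcribed.
So RudN is not produced.
With no repressor bound, *rudU* is transcribed.
So RudU is produced and active.
No repressor is bound and RudU is active, so *dulX* is transcribed.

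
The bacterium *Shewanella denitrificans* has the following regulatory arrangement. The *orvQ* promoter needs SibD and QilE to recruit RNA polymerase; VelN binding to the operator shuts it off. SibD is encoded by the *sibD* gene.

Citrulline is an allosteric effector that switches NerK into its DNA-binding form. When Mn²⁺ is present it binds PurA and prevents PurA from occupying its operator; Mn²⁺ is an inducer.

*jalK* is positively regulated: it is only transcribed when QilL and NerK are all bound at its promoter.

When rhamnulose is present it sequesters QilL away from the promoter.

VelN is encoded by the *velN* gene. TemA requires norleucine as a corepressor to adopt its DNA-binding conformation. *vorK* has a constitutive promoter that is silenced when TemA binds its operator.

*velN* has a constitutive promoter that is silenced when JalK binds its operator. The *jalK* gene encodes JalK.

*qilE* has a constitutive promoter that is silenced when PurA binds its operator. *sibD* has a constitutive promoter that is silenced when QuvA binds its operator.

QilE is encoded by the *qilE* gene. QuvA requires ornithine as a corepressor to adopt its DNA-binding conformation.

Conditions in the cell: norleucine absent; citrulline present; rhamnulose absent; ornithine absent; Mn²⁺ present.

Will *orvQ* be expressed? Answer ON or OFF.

Ornithine is absent, so QuvA is inactive.
With no repressor bound, *sibD* is transcribed.
So SibD is produced and active.
Mn²⁺ is present, so PurA is inactive.
With no repressor bound, *qilE* is transcribed.
So QilE is produced and active.
Rhamnulose is absent, so QilL is active.
Citrulline is present, so NerK is active.
No repressor is bound and QilL and NerK are active, so *jalK* is transcribed.
So JalK is produced and active.
With repressor JalK bound, *velN* is not transcribed.
So VelN is not produced.
No repressor is bound and SibD and QilE are active, so *orvQ* is transcribed.

ON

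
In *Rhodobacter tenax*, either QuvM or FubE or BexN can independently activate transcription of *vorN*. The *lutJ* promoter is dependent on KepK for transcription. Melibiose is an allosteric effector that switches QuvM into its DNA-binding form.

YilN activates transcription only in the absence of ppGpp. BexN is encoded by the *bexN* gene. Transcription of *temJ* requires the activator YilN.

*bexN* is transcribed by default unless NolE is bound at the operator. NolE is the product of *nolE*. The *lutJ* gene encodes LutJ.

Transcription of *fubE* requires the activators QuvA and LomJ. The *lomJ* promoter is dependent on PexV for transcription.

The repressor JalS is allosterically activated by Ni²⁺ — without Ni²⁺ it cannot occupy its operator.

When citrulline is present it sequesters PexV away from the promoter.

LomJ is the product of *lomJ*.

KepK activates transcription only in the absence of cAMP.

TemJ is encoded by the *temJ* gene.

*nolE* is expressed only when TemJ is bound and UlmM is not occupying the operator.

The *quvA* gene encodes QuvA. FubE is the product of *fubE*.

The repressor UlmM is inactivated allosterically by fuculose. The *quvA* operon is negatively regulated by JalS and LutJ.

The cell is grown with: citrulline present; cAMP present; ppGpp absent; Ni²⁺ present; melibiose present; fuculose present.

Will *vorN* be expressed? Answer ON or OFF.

ON

Melibiose is present, so QuvM is active.
Ni²⁺ is present, so JalS is active.
cAMP is present, so KepK is inactive.
Required activator KepK is absent, so *lutJ* is not transcribed.
So LutJ is not produced.
With repressor JalS bound, *quvA* is not transcribed.
So QuvA is not produced.
Citrulline is present, so PexV is inactive.
Required activator PexV is absent, so *lomJ* is not transcribed.
So LomJ is not produced.
Required activator QuvA is absent, so *fubE* is not transcribed.
So FubE is not produced.
Fuculose is present, so UlmM is inactive.
ppGpp is absent, so YilN is active.
No repressor is bound and YilN is active, so *temJ* is transcribed.
So TemJ is produced and active.
No repressor is bound and TemJ is active, so *nolE* is transcribed.
So NolE is produced and active.
With repressor NolE bound, *bexN* is not transcribed.
So BexN is not produced.
Activator QuvM is present, so *vorN* is transcribed.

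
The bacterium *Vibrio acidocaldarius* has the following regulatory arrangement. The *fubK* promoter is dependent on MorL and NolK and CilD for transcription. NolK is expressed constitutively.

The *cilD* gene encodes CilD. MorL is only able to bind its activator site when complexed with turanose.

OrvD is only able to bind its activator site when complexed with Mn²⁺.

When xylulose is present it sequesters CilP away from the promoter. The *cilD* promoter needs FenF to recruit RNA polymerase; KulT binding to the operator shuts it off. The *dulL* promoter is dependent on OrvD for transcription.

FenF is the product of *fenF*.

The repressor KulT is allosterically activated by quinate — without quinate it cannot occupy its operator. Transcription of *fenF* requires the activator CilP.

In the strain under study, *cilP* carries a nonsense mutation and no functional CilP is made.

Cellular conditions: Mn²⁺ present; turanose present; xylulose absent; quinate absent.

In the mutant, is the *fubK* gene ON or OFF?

Turanose is present, so MorL is active.
NolK is produced constitutively and is active.
Quinate is absent, so KulT is inactive.
CilP is non-functional in this strain, so it has no effect.
Required activator CilP is absent, so *fenF* is not transcribed.
So FenF is not produced.
Required activator FenF is absent, so *cilD* is not transcribed.
So CilD is not produced.
Required activator CilD is absent, so *fubK* is not transcribed.

OFF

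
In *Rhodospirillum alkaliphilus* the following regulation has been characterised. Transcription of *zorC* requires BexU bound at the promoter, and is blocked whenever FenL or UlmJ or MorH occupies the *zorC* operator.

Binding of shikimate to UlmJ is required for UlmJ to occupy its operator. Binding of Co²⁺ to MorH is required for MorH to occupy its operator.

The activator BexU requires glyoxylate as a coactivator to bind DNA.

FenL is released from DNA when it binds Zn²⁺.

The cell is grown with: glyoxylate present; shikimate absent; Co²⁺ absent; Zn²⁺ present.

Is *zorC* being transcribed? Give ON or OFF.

ON

Zn²⁺ is present, so FenL is inactive.
Shikimate is absent, so UlmJ is inactive.
Co²⁺ is absent, so MorH is inactive.
Glyoxylate is present, so BexU is active.
No repressor is bound and BexU is active, so *zorC* is transcribed.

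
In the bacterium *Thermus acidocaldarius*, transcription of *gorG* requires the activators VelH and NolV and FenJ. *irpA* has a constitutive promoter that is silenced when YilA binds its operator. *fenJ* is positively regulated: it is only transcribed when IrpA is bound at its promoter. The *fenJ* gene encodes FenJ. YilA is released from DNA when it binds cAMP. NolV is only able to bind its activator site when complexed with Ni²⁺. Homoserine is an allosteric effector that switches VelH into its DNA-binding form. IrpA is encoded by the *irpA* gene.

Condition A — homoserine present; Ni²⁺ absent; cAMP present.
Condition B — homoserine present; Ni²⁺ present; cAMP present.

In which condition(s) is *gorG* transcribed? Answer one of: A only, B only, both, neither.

Condition A:
Homoserine is present, so VelH is active.
Ni²⁺ is absent, so NolV is inactive.
cAMP is present, so YilA is inactive.
With no repressor bound, *irpA* is transcribed.
So IrpA is produced and active.
No repressor is bound and IrpA is active, so *fenJ* is transcribed.
So FenJ is produced and active.
Required activator NolV is absent, so *gorG* is not transcribed.
→ *gorG* is OFF in A.
Condition B:
Homoserine is present, so VelH is active.
Ni²⁺ is present, so NolV is active.
cAMP is present, so YilA is inactive.
With no repressor bound, *irpA* is transcribed.
So IrpA is produced and active.
No repressor is bound and IrpA is active, so *fenJ* is transcribed.
So FenJ is produced and active.
No repressor is bound and VelH and NolV and FenJ are active, so *gorG* is transcribed.
→ *gorG* is ON in B.

B only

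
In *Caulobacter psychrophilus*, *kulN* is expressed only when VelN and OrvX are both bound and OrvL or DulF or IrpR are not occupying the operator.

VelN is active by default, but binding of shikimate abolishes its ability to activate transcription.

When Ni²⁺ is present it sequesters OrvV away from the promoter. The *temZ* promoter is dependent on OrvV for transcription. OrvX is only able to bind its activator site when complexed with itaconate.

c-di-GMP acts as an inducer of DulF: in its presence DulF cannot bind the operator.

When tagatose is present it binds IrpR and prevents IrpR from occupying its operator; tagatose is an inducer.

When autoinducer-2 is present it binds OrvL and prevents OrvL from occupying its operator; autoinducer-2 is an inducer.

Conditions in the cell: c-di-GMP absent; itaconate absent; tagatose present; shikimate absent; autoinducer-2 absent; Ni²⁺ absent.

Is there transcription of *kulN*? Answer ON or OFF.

OFF

Shikimate is absent, so VelN is active.
Autoinducer-2 is absent, so OrvL is active.
c-di-GMP is absent, so DulF is active.
Tagatose is present, so IrpR is inactive.
Itaconate is absent, so OrvX is inactive.
With repressor OrvL bound, *kulN* is not transcribed.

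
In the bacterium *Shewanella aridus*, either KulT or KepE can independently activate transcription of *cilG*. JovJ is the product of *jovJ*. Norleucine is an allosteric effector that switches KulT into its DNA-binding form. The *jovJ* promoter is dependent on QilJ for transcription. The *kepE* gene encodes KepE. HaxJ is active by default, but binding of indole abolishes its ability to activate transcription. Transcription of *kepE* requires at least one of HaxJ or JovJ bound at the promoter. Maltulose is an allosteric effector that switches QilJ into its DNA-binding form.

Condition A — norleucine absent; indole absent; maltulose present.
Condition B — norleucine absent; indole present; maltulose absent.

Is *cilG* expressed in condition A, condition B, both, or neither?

Condition A:
Norleucine is absent, so KulT is inactive.
Indole is absent, so HaxJ is active.
Maltulose is present, so QilJ is active.
No repressor is bound and QilJ is active, so *jovJ* is transcribed.
So JovJ is produced and active.
Activator HaxJ is present, so *kepE* is transcribed.
So KepE is produced and active.
Activator KepE is present, so *cilG* is transcribed.
→ *cilG* is ON in A.
Condition B:
Norleucine is absent, so KulT is inactive.
Indole is present, so HaxJ is inactive.
Maltulose is absent, so QilJ is inactive.
Required activator QilJ is absent, so *jovJ* is not transcribed.
So JovJ is not produced.
No activator is available at the *kepE* promoter, so *kepE* is not transcribed.
So KepE is not produced.
No activator is available at the *cilG* promoter, so *cilG* is not transcribed.
→ *cilG* is OFF in B.

A only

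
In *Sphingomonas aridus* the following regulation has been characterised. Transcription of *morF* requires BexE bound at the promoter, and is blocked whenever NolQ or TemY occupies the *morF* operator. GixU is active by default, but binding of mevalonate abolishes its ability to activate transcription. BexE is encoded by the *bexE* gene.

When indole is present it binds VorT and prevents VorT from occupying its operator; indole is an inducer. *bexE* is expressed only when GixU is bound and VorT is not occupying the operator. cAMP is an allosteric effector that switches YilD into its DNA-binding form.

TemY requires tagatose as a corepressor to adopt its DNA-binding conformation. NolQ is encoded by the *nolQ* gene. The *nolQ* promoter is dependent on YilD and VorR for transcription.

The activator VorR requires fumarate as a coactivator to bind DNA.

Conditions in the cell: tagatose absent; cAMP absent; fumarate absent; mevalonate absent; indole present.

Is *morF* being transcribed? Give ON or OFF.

ON

Mevalonate is absent, so GixU is active.
Indole is present, so VorT is inactive.
No repressor is bound and GixU is active, so *bexE* is transcribed.
So BexE is produced and active.
cAMP is absent, so YilD is inactive.
Fumarate is absent, so VorR is inactive.
Required activator YilD is absent, so *nolQ* is not transcribed.
So NolQ is not produced.
Tagatose is absent, so TemY is inactive.
No repressor is bound and BexE is active, so *morF* is transcribed.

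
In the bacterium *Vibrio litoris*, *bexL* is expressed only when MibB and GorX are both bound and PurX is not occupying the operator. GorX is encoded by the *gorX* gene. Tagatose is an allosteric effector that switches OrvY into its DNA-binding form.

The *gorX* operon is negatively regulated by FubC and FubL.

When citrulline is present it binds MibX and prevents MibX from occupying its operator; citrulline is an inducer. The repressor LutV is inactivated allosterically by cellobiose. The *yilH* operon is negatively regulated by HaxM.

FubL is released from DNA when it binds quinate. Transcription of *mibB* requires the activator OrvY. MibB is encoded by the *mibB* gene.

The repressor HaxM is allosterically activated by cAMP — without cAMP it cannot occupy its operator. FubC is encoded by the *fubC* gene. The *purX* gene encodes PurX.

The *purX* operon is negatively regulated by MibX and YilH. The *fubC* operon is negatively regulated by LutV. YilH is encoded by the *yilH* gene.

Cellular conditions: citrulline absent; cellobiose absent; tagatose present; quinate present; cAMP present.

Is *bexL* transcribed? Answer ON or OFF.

Citrulline is absent, so MibX is active.
cAMP is present, so HaxM is active.
With repressor HaxM bound, *yilH* is not transcribed.
So YilH is not produced.
With repressor MibX bound, *purX* is not transcribed.
So PurX is not produced.
Tagatose is present, so OrvY is active.
No repressor is bound and OrvY is active, so *mibB* is transcribed.
So MibB is produced and active.
Cellobiose is absent, so LutV is active.
With repressor LutV bound, *fubC* is not transcribed.
So FubC is not produced.
Quinate is present, so FubL is inactive.
With no repressor bound, *gorX* is transcribed.
So GorX is produced and active.
No repressor is bound and MibB and GorX are active, so *bexL* is transcribed.

ON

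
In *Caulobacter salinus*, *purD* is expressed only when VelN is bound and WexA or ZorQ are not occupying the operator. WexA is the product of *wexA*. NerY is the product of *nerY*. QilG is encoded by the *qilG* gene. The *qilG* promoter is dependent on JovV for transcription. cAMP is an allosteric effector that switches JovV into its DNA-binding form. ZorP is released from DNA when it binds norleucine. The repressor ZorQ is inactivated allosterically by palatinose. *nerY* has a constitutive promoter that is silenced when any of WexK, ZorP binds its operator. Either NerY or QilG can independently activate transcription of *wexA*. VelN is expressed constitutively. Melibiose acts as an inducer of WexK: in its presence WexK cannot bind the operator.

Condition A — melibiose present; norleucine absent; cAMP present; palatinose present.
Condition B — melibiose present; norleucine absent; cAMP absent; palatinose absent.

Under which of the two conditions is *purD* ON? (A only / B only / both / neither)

Condition A:
Melibiose is present, so WexK is inactive.
Norleucine is absent, so ZorP is active.
With repressor ZorP bound, *nerY* is not transcribed.
So NerY is not produced.
cAMP is present, so JovV is active.
No repressor is bound and JovV is active, so *qilG* is transcribed.
So QilG is produced and active.
Activator QilG is present, so *wexA* is transcribed.
So WexA is produced and active.
VelN is produced constitutively and is active.
Palatinose is present, so ZorQ is inactive.
With repressor WexA bound, *purD* is not transcribed.
→ *purD* is OFF in A.
Condition B:
Melibiose is present, so WexK is inactive.
Norleucine is absent, so ZorP is active.
With repressor ZorP bound, *nerY* is not transcribed.
So NerY is not produced.
cAMP is absent, so JovV is inactive.
Required activator JovV is absent, so *qilG* is not transcribed.
So QilG is not produced.
No activator is available at the *wexA* promoter, so *wexA* is not transcribed.
So WexA is not produced.
VelN is produced constitutively and is active.
Palatinose is absent, so ZorQ is active.
With repressor ZorQ bound, *purD* is not transcribed.
→ *purD* is OFF in B.

neither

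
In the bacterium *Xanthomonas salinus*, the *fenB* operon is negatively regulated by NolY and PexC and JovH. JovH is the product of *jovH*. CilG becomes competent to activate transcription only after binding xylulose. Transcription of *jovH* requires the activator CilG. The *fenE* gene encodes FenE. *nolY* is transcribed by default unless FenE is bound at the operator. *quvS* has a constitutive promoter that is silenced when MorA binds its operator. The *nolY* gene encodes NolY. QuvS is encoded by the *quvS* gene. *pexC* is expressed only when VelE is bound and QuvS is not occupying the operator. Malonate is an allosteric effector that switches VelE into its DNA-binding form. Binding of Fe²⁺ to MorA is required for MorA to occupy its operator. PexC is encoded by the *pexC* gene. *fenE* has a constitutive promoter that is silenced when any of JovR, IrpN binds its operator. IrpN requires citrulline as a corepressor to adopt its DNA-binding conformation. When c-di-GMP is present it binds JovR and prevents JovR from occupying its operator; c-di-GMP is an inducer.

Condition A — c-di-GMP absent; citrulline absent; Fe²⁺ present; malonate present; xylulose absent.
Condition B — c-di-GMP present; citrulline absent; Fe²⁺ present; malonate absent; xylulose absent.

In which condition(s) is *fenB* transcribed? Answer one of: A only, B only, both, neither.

B only

Condition A:
c-di-GMP is absent, so JovR is active.
Citrulline is absent, so IrpN is inactive.
With repressor JovR bound, *fenE* is not transcribed.
So FenE is not produced.
With no repressor bound, *nolY* is transcribed.
So NolY is produced and active.
Fe²⁺ is present, so MorA is active.
With repressor MorA bound, *quvS* is not transcribed.
So QuvS is not produced.
Malonate is present, so VelE is active.
No repressor is bound and VelE is active, so *pexC* is transcribed.
So PexC is produced and active.
Xylulose is absent, so CilG is inactive.
Required activator CilG is absent, so *jovH* is not transcribed.
So JovH is not produced.
With repressor NolY bound, *fenB* is not transcribed.
→ *fenB* is OFF in A.
Condition B:
c-di-GMP is present, so JovR is inactive.
Citrulline is absent, so IrpN is inactive.
With no repressor bound, *fenE* is transcribed.
So FenE is produced and active.
With repressor FenE bound, *nolY* is not transcribed.
So NolY is not produced.
Fe²⁺ is present, so MorA is active.
With repressor MorA bound, *quvS* is not transcribed.
So QuvS is not produced.
Malonate is absent, so VelE is inactive.
Required activator VelE is absent, so *pexC* is not transcribed.
So PexC is not produced.
Xylulose is absent, so CilG is inactive.
Required activator CilG is absent, so *jovH* is not transcribed.
So JovH is not produced.
With no repressor bound, *fenB* is transcribed.
→ *fenB* is ON in B.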